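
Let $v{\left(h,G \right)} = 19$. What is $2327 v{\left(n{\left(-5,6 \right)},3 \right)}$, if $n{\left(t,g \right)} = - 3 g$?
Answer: $44213$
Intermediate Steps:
$2327 v{\left(n{\left(-5,6 \right)},3 \right)} = 2327 \cdot 19 = 44213$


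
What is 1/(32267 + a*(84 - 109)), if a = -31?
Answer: 1/33042 ≈ 3.0265e-5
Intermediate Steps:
1/(32267 + a*(84 - 109)) = 1/(32267 - 31*(84 - 109)) = 1/(32267 - 31*(-25)) = 1/(32267 + 775) = 1/33042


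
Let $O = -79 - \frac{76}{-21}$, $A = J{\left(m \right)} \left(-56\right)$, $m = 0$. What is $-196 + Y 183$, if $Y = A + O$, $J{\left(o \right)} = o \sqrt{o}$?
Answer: $- \frac{97935}{7} \approx -13991.0$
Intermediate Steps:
$J{\left(o \right)} = o^{\frac{3}{2}}$
$A = 0$ ($A = 0^{\frac{3}{2}} \left(-56\right) = 0 \left(-56\right) = 0$)
$O = - \frac{1583}{21}$ ($O = -79 - 76 \left(- \frac{1}{21}\right) = -79 - - \frac{76}{21} = -79 + \frac{76}{21} = - \frac{1583}{21} \approx -75.381$)
$Y = - \frac{1583}{21}$ ($Y = 0 - \frac{1583}{21} = - \frac{1583}{21} \approx -75.381$)
$-196 + Y 183 = -196 - \frac{96563}{7} = - \frac{97935}{7}$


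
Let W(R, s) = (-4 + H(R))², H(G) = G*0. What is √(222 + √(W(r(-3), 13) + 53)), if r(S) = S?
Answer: √(222 + √69) ≈ 15.176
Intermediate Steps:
H(G) = 0
W(R, s) = 16 (W(R, s) = (-4 + 0)² = (-4)² = 16)
√(222 + √(W(r(-3), 13) + 53)) = √(222 + √(16 + 53)) = √(222 + √69)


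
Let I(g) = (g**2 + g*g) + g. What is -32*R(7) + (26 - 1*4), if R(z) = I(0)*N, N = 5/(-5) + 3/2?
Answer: 22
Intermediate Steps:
N = 1/2 (N = 5*(-1/5) + 3*(1/2) = -1 + 3/2 = 1/2 ≈ 0.50000)
I(g) = g + 2*g**2 (I(g) = (g**2 + g**2) + g = 2*g**2 + g = g + 2*g**2)
R(z) = 0 (R(z) = (0*(1 + 2*0))*(1/2) = (0*(1 + 0))*(1/2) = (0*1)*(1/2) = 0*(1/2) = 0)
-32*R(7) + (26 - 1*4) = -32*0 + (26 - 1*4) = 0 + (26 - 4) = 0 + 22 = 22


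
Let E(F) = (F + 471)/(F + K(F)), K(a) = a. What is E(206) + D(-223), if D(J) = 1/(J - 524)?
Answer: 505307/307764 ≈ 1.6419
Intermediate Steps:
D(J) = 1/(-524 + J)
E(F) = (471 + F)/(2*F) (E(F) = (F + 471)/(F + F) = (471 + F)/((2*F)) = (471 + F)*(1/(2*F)) = (471 + F)/(2*F))
E(206) + D(-223) = (1/2)*(471 + 206)/206 + 1/(-524 - 223) = (1/2)*(1/206)*677 + 1/(-747) = 677/412 - 1/747 = 505307/307764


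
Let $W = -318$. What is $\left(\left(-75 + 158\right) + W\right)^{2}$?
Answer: $55225$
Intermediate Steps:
$\left(\left(-75 + 158\right) + W\right)^{2} = \left(\left(-75 + 158\right) - 318\right)^{2} = \left(83 - 318\right)^{2} = \left(-235\right)^{2} = 55225$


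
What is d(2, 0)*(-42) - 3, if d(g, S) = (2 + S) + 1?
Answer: -129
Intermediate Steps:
d(g, S) = 3 + S
d(2, 0)*(-42) - 3 = (3 + 0)*(-42) - 3 = 3*(-42) - 3 = -126 - 3 = -129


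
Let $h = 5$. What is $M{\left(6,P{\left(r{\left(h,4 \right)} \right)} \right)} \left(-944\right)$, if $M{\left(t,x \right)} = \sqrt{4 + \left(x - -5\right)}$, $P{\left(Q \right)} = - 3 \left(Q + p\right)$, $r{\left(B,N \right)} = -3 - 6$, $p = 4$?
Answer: $- 1888 \sqrt{6} \approx -4624.6$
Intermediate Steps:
$r{\left(B,N \right)} = -9$ ($r{\left(B,N \right)} = -3 - 6 = -9$)
$P{\left(Q \right)} = -12 - 3 Q$ ($P{\left(Q \right)} = - 3 \left(Q + 4\right) = - 3 \left(4 + Q\right) = -12 - 3 Q$)
$M{\left(t,x \right)} = \sqrt{9 + x}$ ($M{\left(t,x \right)} = \sqrt{4 + \left(x + 5\right)} = \sqrt{4 + \left(5 + x\right)} = \sqrt{9 + x}$)
$M{\left(6,P{\left(r{\left(h,4 \right)} \right)} \right)} \left(-944\right) = \sqrt{9 - -15} \left(-944\right) = \sqrt{9 + \left(-12 + 27\right)} \left(-944\right) = \sqrt{9 + 15} \left(-944\right) = \sqrt{24} \left(-944\right) = 2 \sqrt{6} \left(-944\right) = - 1888 \sqrt{6}$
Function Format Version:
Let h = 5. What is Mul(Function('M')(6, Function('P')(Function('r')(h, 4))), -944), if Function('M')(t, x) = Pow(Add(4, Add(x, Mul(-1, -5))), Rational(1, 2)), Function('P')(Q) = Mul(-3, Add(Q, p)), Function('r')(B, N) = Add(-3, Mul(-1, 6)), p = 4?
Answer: Mul(-1888, Pow(6, Rational(1, 2))) ≈ -4624.6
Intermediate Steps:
Function('r')(B, N) = -9 (Function('r')(B, N) = Add(-3, -6) = -9)
Function('P')(Q) = Add(-12, Mul(-3, Q)) (Function('P')(Q) = Mul(-3, Add(Q, 4)) = Mul(-3, Add(4, Q)) = Add(-12, Mul(-3, Q)))
Function('M')(t, x) = Pow(Add(9, x), Rational(1, 2)) (Function('M')(t, x) = Pow(Add(4, Add(x, 5)), Rational(1, 2)) = Pow(Add(4, Add(5, x)), Rational(1, 2)) = Pow(Add(9, x), Rational(1, 2)))
Mul(Function('M')(6, Function('P')(Function('r')(h, 4))), -944) = Mul(Pow(Add(9, Add(-12, Mul(-3, -9))), Rational(1, 2)), -944) = Mul(Pow(Add(9, Add(-12, 27)), Rational(1, 2)), -944) = Mul(Pow(Add(9, 15), Rational(1, 2)), -944) = Mul(Pow(24, Rational(1, 2)), -944) = Mul(Mul(2, Pow(6, Rational(1, 2))), -944) = Mul(-1888, Pow(6, Rational(1, 2)))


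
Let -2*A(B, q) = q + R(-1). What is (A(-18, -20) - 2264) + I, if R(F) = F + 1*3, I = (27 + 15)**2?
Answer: -491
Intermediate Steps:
I = 1764 (I = 42**2 = 1764)
R(F) = 3 + F (R(F) = F + 3 = 3 + F)
A(B, q) = -1 - q/2 (A(B, q) = -(q + (3 - 1))/2 = -(q + 2)/2 = -(2 + q)/2 = -1 - q/2)
(A(-18, -20) - 2264) + I = ((-1 - 1/2*(-20)) - 2264) + 1764 = ((-1 + 10) - 2264) + 1764 = (9 - 2264) + 1764 = -2255 + 1764 = -491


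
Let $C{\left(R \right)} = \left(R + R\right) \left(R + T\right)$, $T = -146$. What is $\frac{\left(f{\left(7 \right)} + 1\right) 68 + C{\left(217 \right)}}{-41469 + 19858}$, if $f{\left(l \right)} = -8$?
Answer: $- \frac{30338}{21611} \approx -1.4038$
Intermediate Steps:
$C{\left(R \right)} = 2 R \left(-146 + R\right)$ ($C{\left(R \right)} = \left(R + R\right) \left(R - 146\right) = 2 R \left(-146 + R\right)$)
$\frac{\left(f{\left(7 \right)} + 1\right) 68 + C{\left(217 \right)}}{-41469 + 19858} = \frac{\left(-8 + 1\right) 68 + 2 \cdot 217 \left(-146 + 217\right)}{-41469 + 19858} = \frac{\left(-7\right) 68 + 2 \cdot 217 \cdot 71}{-21611} = \left(-476 + 30814\right) \left(- \frac{1}{21611}\right) = 30338 \left(- \frac{1}{21611}\right) = - \frac{30338}{21611}$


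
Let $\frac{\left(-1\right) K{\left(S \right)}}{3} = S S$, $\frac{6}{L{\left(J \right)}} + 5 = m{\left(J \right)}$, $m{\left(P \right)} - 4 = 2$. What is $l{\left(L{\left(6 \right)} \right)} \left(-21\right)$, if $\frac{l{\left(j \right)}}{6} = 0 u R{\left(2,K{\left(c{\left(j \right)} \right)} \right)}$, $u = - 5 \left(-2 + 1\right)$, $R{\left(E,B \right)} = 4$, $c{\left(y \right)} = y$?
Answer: $0$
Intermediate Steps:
$m{\left(P \right)} = 6$ ($m{\left(P \right)} = 4 + 2 = 6$)
$L{\left(J \right)} = 6$ ($L{\left(J \right)} = \frac{6}{-5 + 6} = \frac{6}{1} = 6 \cdot 1 = 6$)
$K{\left(S \right)} = - 3 S^{2}$ ($K{\left(S \right)} = - 3 S S = - 3 S^{2}$)
$u = 5$ ($u = \left(-5\right) \left(-1\right) = 5$)
$l{\left(j \right)} = 0$ ($l{\left(j \right)} = 6 \cdot 0 \cdot 5 \cdot 4 = 6 \cdot 0 \cdot 4 = 6 \cdot 0 = 0$)
$l{\left(L{\left(6 \right)} \right)} \left(-21\right) = 0 \left(-21\right) = 0$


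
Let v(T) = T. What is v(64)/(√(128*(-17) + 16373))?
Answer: 64*√14197/14197 ≈ 0.53713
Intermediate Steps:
v(64)/(√(128*(-17) + 16373)) = 64/(√(128*(-17) + 16373)) = 64/(√(-2176 + 16373)) = 64/(√14197) = 64*(√14197/14197) = 64*√14197/14197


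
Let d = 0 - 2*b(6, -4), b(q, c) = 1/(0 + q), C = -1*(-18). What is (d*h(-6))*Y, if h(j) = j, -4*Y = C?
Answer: -9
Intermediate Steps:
C = 18
Y = -9/2 (Y = -¼*18 = -9/2 ≈ -4.5000)
b(q, c) = 1/q
d = -⅓ (d = 0 - 2/6 = 0 - 2*⅙ = 0 - ⅓ = -⅓ ≈ -0.33333)
(d*h(-6))*Y = -⅓*(-6)*(-9/2) = 2*(-9/2) = -9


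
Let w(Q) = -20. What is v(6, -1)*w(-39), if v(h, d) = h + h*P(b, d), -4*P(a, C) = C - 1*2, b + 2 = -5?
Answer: -210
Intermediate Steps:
b = -7 (b = -2 - 5 = -7)
P(a, C) = 1/2 - C/4 (P(a, C) = -(C - 1*2)/4 = -(C - 2)/4 = -(-2 + C)/4 = 1/2 - C/4)
v(h, d) = h + h*(1/2 - d/4)
v(6, -1)*w(-39) = ((1/4)*6*(6 - 1*(-1)))*(-20) = ((1/4)*6*(6 + 1))*(-20) = ((1/4)*6*7)*(-20) = (21/2)*(-20) = -210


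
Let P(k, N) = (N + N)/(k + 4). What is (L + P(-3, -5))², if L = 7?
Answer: 9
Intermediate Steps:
P(k, N) = 2*N/(4 + k) (P(k, N) = (2*N)/(4 + k) = 2*N/(4 + k))
(L + P(-3, -5))² = (7 + 2*(-5)/(4 - 3))² = (7 + 2*(-5)/1)² = (7 + 2*(-5)*1)² = (7 - 10)² = (-3)² = 9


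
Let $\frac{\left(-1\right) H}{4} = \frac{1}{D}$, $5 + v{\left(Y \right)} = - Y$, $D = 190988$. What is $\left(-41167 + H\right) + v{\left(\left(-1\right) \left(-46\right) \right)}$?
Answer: $- \frac{1968035847}{47747} \approx -41218.0$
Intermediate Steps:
$v{\left(Y \right)} = -5 - Y$
$H = - \frac{1}{47747}$ ($H = - \frac{4}{190988} = \left(-4\right) \frac{1}{190988} = - \frac{1}{47747} \approx -2.0944 \cdot 10^{-5}$)
$\left(-41167 + H\right) + v{\left(\left(-1\right) \left(-46\right) \right)} = \left(-41167 - \frac{1}{47747}\right) - \left(5 - -46\right) = - \frac{1965600750}{47747} - 51 = - \frac{1968035847}{47747}$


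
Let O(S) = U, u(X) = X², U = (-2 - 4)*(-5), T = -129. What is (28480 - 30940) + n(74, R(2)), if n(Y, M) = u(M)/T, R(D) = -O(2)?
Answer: -106080/43 ≈ -2467.0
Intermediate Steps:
U = 30 (U = -6*(-5) = 30)
O(S) = 30
R(D) = -30 (R(D) = -1*30 = -30)
n(Y, M) = -M²/129 (n(Y, M) = M²/(-129) = M²*(-1/129) = -M²/129)
(28480 - 30940) + n(74, R(2)) = (28480 - 30940) - 1/129*(-30)² = -2460 - 1/129*900 = -2460 - 300/43 = -106080/43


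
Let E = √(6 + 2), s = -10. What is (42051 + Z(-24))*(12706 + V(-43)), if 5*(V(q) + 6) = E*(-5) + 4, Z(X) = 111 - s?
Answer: 2678090688/5 - 84344*√2 ≈ 5.3550e+8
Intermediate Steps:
Z(X) = 121 (Z(X) = 111 - 1*(-10) = 111 + 10 = 121)
E = 2*√2 (E = √8 = 2*√2 ≈ 2.8284)
V(q) = -26/5 - 2*√2 (V(q) = -6 + ((2*√2)*(-5) + 4)/5 = -6 + (-10*√2 + 4)/5 = -6 + (4 - 10*√2)/5 = -6 + (⅘ - 2*√2) = -26/5 - 2*√2)
(42051 + Z(-24))*(12706 + V(-43)) = (42051 + 121)*(12706 + (-26/5 - 2*√2)) = 42172*(63504/5 - 2*√2) = 2678090688/5 - 84344*√2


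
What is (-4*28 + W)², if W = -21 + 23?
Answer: 12100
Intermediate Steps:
W = 2
(-4*28 + W)² = (-4*28 + 2)² = (-112 + 2)² = (-110)² = 12100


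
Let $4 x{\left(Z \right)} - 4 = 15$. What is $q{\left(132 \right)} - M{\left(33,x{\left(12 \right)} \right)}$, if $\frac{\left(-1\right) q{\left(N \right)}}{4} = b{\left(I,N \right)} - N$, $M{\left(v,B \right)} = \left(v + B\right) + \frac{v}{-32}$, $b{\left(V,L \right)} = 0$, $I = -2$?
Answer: $\frac{15721}{32} \approx 491.28$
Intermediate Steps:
$x{\left(Z \right)} = \frac{19}{4}$ ($x{\left(Z \right)} = 1 + \frac{1}{4} \cdot 15 = 1 + \frac{15}{4} = \frac{19}{4}$)
$M{\left(v,B \right)} = B + \frac{31 v}{32}$ ($M{\left(v,B \right)} = \left(B + v\right) + v \left(- \frac{1}{32}\right) = \left(B + v\right) - \frac{v}{32} = B + \frac{31 v}{32}$)
$q{\left(N \right)} = 4 N$ ($q{\left(N \right)} = - 4 \left(0 - N\right) = - 4 \left(- N\right) = 4 N$)
$q{\left(132 \right)} - M{\left(33,x{\left(12 \right)} \right)} = 4 \cdot 132 - \left(\frac{19}{4} + \frac{31}{32} \cdot 33\right) = 528 - \left(\frac{19}{4} + \frac{1023}{32}\right) = 528 - \frac{1175}{32} = \frac{15721}{32}$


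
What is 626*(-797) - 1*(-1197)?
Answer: -497725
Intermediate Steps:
626*(-797) - 1*(-1197) = -498922 + 1197 = -497725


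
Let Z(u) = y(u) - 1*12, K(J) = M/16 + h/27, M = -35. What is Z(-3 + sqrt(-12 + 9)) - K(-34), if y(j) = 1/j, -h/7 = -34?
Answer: -8155/432 - I*sqrt(3)/12 ≈ -18.877 - 0.14434*I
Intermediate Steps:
h = 238 (h = -7*(-34) = 238)
K(J) = 2863/432 (K(J) = -35/16 + 238/27 = 2863/432)
Z(u) = -12 + 1/u (Z(u) = 1/u - 1*12 = 1/u - 12 = -12 + 1/u)
Z(-3 + sqrt(-12 + 9)) - K(-34) = (-12 + 1/(-3 + sqrt(-12 + 9))) - 1*2863/432 = (-12 + 1/(-3 + sqrt(-3))) - 2863/432 = (-12 + 1/(-3 + I*sqrt(3))) - 2863/432 = -8047/432 + 1/(-3 + I*sqrt(3))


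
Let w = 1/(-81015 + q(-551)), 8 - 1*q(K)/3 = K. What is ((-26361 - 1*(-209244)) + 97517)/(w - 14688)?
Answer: -4449275040/233063309 ≈ -19.090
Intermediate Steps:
q(K) = 24 - 3*K
w = -1/79338 (w = 1/(-81015 + (24 - 3*(-551))) = 1/(-81015 + (24 + 1653)) = 1/(-81015 + 1677) = 1/(-79338) = -1/79338 ≈ -1.2604e-5)
((-26361 - 1*(-209244)) + 97517)/(w - 14688) = ((-26361 - 1*(-209244)) + 97517)/(-1/79338 - 14688) = ((-26361 + 209244) + 97517)/(-1165316545/79338) = (182883 + 97517)*(-79338/1165316545) = 280400*(-79338/1165316545) = -4449275040/233063309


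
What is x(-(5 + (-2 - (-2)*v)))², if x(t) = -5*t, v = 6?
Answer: 5625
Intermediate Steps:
x(-(5 + (-2 - (-2)*v)))² = (-(-5)*(5 + (-2 - (-2)*6)))² = (-(-5)*(5 + (-2 - 1*(-12))))² = (-(-5)*(5 + (-2 + 12)))² = (-(-5)*(5 + 10))² = (-(-5)*15)² = (-5*(-15))² = 75² = 5625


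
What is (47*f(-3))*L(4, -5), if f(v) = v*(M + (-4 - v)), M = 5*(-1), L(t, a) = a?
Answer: -4230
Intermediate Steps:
M = -5
f(v) = v*(-9 - v) (f(v) = v*(-5 + (-4 - v)) = v*(-9 - v))
(47*f(-3))*L(4, -5) = (47*(-1*(-3)*(9 - 3)))*(-5) = (47*(-1*(-3)*6))*(-5) = (47*18)*(-5) = 846*(-5) = -4230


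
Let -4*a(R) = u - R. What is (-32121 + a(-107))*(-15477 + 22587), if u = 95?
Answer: -228739365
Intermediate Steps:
a(R) = -95/4 + R/4 (a(R) = -(95 - R)/4 = -95/4 + R/4)
(-32121 + a(-107))*(-15477 + 22587) = (-32121 + (-95/4 + (¼)*(-107)))*(-15477 + 22587) = (-32121 + (-95/4 - 107/4))*7110 = (-32121 - 101/2)*7110 = -64343/2*7110 = -228739365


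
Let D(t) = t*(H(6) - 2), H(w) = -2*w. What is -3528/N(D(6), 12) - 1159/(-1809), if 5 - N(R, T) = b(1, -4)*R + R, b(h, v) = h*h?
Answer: -6181645/312957 ≈ -19.752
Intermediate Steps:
b(h, v) = h²
D(t) = -14*t (D(t) = t*(-2*6 - 2) = t*(-12 - 2) = t*(-14) = -14*t)
N(R, T) = 5 - 2*R (N(R, T) = 5 - (1²*R + R) = 5 - (1*R + R) = 5 - (R + R) = 5 - 2*R)
-3528/N(D(6), 12) - 1159/(-1809) = -3528/(5 - (-28)*6) - 1159/(-1809) = -3528/(5 - 2*(-84)) - 1159*(-1/1809) = -3528/(5 + 168) + 1159/1809 = -3528/173 + 1159/1809 = -6181645/312957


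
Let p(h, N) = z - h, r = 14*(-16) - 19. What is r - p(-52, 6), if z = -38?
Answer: -257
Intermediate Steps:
r = -243 (r = -224 - 19 = -243)
p(h, N) = -38 - h
r - p(-52, 6) = -243 - (-38 - 1*(-52)) = -243 - (-38 + 52) = -243 - 1*14 = -243 - 14 = -257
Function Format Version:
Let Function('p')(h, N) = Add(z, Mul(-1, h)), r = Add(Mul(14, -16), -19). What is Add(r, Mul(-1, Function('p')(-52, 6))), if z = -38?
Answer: -257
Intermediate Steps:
r = -243 (r = Add(-224, -19) = -243)
Function('p')(h, N) = Add(-38, Mul(-1, h))
Add(r, Mul(-1, Function('p')(-52, 6))) = Add(-243, Mul(-1, Add(-38, Mul(-1, -52)))) = Add(-243, Mul(-1, Add(-38, 52))) = Add(-243, Mul(-1, 14)) = Add(-243, -14) = -257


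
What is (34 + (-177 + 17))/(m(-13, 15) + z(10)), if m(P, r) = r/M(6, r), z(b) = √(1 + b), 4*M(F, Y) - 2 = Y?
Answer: -128520/421 + 36414*√11/421 ≈ -18.405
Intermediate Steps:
M(F, Y) = ½ + Y/4
m(P, r) = r/(½ + r/4)
(34 + (-177 + 17))/(m(-13, 15) + z(10)) = (34 + (-177 + 17))/(4*15/(2 + 15) + √(1 + 10)) = (34 - 160)/(4*15/17 + √11) = -126/(4*15*(1/17) + √11) = -126/(60/17 + √11)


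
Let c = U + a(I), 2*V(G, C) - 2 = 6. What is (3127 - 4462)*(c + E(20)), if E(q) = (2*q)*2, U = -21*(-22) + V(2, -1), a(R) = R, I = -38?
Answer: -678180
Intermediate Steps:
V(G, C) = 4 (V(G, C) = 1 + (½)*6 = 1 + 3 = 4)
U = 466 (U = -21*(-22) + 4 = 462 + 4 = 466)
E(q) = 4*q
c = 428 (c = 466 - 38 = 428)
(3127 - 4462)*(c + E(20)) = (3127 - 4462)*(428 + 4*20) = -1335*(428 + 80) = -1335*508 = -678180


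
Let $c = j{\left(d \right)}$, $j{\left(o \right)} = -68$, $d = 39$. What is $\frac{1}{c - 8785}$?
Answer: $- \frac{1}{8853} \approx -0.00011296$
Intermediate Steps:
$c = -68$
$\frac{1}{c - 8785} = \frac{1}{-68 - 8785} = \frac{1}{-8853} = - \frac{1}{8853}$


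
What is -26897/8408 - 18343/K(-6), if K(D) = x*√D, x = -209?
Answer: -26897/8408 - 18343*I*√6/1254 ≈ -3.199 - 35.83*I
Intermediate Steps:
K(D) = -209*√D
-26897/8408 - 18343/K(-6) = -26897/8408 - 18343*I*√6/1254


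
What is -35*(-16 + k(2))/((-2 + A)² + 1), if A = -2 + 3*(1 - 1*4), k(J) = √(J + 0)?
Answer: 56/17 - 7*√2/34 ≈ 3.0030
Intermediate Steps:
k(J) = √J
A = -11 (A = -2 + 3*(1 - 4) = -2 + 3*(-3) = -2 - 9 = -11)
-35*(-16 + k(2))/((-2 + A)² + 1) = -35*(-16 + √2)/((-2 - 11)² + 1) = -35*(-16 + √2)/((-13)² + 1) = -35*(-16 + √2)/(169 + 1) = -35*(-16 + √2)/170 = -35*(-8/85 + √2/170) = 56/17 - 7*√2/34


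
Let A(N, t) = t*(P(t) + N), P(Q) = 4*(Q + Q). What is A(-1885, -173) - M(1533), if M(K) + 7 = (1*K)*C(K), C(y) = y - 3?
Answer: -1779946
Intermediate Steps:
P(Q) = 8*Q (P(Q) = 4*(2*Q) = 8*Q)
A(N, t) = t*(N + 8*t) (A(N, t) = t*(8*t + N) = t*(N + 8*t))
C(y) = -3 + y
M(K) = -7 + K*(-3 + K) (M(K) = -7 + (1*K)*(-3 + K) = -7 + K*(-3 + K))
A(-1885, -173) - M(1533) = -173*(-1885 + 8*(-173)) - (-7 + 1533*(-3 + 1533)) = -173*(-1885 - 1384) - (-7 + 1533*1530) = -173*(-3269) - (-7 + 2345490) = 565537 - 1*2345483 = 565537 - 2345483 = -1779946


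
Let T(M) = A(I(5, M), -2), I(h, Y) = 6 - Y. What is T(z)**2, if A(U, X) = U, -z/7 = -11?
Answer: 5041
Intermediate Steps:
z = 77 (z = -7*(-11) = 77)
T(M) = 6 - M
T(z)**2 = (6 - 1*77)**2 = (6 - 77)**2 = (-71)**2 = 5041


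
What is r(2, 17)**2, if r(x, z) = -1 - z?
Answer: 324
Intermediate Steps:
r(2, 17)**2 = (-1 - 1*17)**2 = (-1 - 17)**2 = (-18)**2 = 324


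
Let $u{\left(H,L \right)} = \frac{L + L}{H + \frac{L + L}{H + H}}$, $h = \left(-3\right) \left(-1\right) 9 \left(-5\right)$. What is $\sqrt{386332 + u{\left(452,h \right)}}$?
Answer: $\frac{2 \sqrt{4026054248326873}}{204169} \approx 621.56$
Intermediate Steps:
$h = -135$ ($h = 3 \cdot 9 \left(-5\right) = 27 \left(-5\right) = -135$)
$u{\left(H,L \right)} = \frac{2 L}{H + \frac{L}{H}}$ ($u{\left(H,L \right)} = \frac{2 L}{H + \frac{2 L}{2 H}} = \frac{2 L}{H + 2 L \frac{1}{2 H}} = \frac{2 L}{H + \frac{L}{H}}$)
$\sqrt{386332 + u{\left(452,h \right)}} = \sqrt{386332 + 2 \cdot 452 \left(-135\right) \frac{1}{-135 + 452^{2}}} = \sqrt{386332 + 2 \cdot 452 \left(-135\right) \frac{1}{-135 + 204304}} = \sqrt{386332 + 2 \cdot 452 \left(-135\right) \frac{1}{204169}} = \sqrt{386332 - \frac{122040}{204169}} = \sqrt{\frac{78876896068}{204169}} = \frac{2 \sqrt{4026054248326873}}{204169}$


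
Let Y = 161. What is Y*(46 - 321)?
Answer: -44275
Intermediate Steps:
Y*(46 - 321) = 161*(46 - 321) = 161*(-275) = -44275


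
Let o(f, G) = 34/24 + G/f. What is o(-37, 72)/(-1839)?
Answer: 235/816516 ≈ 0.00028781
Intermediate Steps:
o(f, G) = 17/12 + G/f (o(f, G) = 34*(1/24) + G/f = 17/12 + G/f)
o(-37, 72)/(-1839) = (17/12 + 72/(-37))/(-1839) = (17/12 + 72*(-1/37))*(-1/1839) = (17/12 - 72/37)*(-1/1839) = -235/444*(-1/1839) = 235/816516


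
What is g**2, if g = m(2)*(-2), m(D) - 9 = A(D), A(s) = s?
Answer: 484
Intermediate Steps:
m(D) = 9 + D
g = -22 (g = (9 + 2)*(-2) = 11*(-2) = -22)
g**2 = (-22)**2 = 484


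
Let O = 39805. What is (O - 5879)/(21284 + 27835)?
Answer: 33926/49119 ≈ 0.69069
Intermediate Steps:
(O - 5879)/(21284 + 27835) = (39805 - 5879)/(21284 + 27835) = 33926/49119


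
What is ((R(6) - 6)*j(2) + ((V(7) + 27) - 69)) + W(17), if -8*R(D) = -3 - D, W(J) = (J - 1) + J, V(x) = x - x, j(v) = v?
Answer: -75/4 ≈ -18.750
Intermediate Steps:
V(x) = 0
W(J) = -1 + 2*J (W(J) = (-1 + J) + J = -1 + 2*J)
R(D) = 3/8 + D/8 (R(D) = -(-3 - D)/8 = 3/8 + D/8)
((R(6) - 6)*j(2) + ((V(7) + 27) - 69)) + W(17) = (((3/8 + (⅛)*6) - 6)*2 + ((0 + 27) - 69)) + (-1 + 2*17) = (((3/8 + ¾) - 6)*2 + (27 - 69)) + (-1 + 34) = ((9/8 - 6)*2 - 42) + 33 = (-39/8*2 - 42) + 33 = (-39/4 - 42) + 33 = -207/4 + 33 = -75/4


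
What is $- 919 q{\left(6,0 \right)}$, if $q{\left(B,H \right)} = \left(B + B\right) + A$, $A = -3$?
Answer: $-8271$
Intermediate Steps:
$q{\left(B,H \right)} = -3 + 2 B$ ($q{\left(B,H \right)} = \left(B + B\right) - 3 = 2 B - 3 = -3 + 2 B$)
$- 919 q{\left(6,0 \right)} = - 919 \left(-3 + 2 \cdot 6\right) = - 919 \left(-3 + 12\right) = \left(-919\right) 9 = -8271$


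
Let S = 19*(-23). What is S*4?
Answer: -1748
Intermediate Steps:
S = -437
S*4 = -437*4 = -1748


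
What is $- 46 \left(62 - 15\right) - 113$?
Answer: $-2275$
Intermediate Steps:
$- 46 \left(62 - 15\right) - 113 = \left(-46\right) 47 - 113 = -2162 - 113 = -2275$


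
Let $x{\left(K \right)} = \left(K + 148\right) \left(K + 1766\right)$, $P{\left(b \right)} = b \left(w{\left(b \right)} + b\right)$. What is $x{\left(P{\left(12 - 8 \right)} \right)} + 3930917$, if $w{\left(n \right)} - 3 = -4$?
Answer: $4215397$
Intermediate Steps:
$w{\left(n \right)} = -1$ ($w{\left(n \right)} = 3 - 4 = -1$)
$P{\left(b \right)} = b \left(-1 + b\right)$
$x{\left(K \right)} = \left(148 + K\right) \left(1766 + K\right)$
$x{\left(P{\left(12 - 8 \right)} \right)} + 3930917 = \left(261368 + \left(\left(12 - 8\right) \left(-1 + \left(12 - 8\right)\right)\right)^{2} + 1914 \left(12 - 8\right) \left(-1 + \left(12 - 8\right)\right)\right) + 3930917 = \left(261368 + \left(4 \left(-1 + 4\right)\right)^{2} + 1914 \cdot 4 \left(-1 + 4\right)\right) + 3930917 = \left(261368 + \left(4 \cdot 3\right)^{2} + 1914 \cdot 4 \cdot 3\right) + 3930917 = \left(261368 + 12^{2} + 1914 \cdot 12\right) + 3930917 = \left(261368 + 144 + 22968\right) + 3930917 = 284480 + 3930917 = 4215397$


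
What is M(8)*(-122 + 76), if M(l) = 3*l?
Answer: -1104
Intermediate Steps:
M(8)*(-122 + 76) = (3*8)*(-122 + 76) = 24*(-46) = -1104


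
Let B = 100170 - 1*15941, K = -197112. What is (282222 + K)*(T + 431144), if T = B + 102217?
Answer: 52563084900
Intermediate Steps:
B = 84229 (B = 100170 - 15941 = 84229)
T = 186446 (T = 84229 + 102217 = 186446)
(282222 + K)*(T + 431144) = (282222 - 197112)*(186446 + 431144) = 85110*617590 = 52563084900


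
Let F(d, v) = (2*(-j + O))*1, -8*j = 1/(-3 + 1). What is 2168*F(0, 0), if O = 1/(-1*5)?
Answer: -5691/5 ≈ -1138.2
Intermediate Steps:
j = 1/16 (j = -1/(8*(-3 + 1)) = -⅛/(-2) = -⅛*(-½) = 1/16 ≈ 0.062500)
O = -⅕ (O = 1/(-5) = -⅕ ≈ -0.20000)
F(d, v) = -21/40 (F(d, v) = (2*(-1*1/16 - ⅕))*1 = (2*(-1/16 - ⅕))*1 = (2*(-21/80))*1 = -21/40*1 = -21/40)
2168*F(0, 0) = 2168*(-21/40) = -5691/5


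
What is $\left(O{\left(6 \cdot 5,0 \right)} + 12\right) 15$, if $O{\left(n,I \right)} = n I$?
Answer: $180$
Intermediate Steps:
$O{\left(n,I \right)} = I n$
$\left(O{\left(6 \cdot 5,0 \right)} + 12\right) 15 = \left(0 \cdot 6 \cdot 5 + 12\right) 15 = \left(0 \cdot 30 + 12\right) 15 = \left(0 + 12\right) 15 = 12 \cdot 15 = 180$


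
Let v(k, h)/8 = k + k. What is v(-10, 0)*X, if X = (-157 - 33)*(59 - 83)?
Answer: -729600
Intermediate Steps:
v(k, h) = 16*k (v(k, h) = 8*(k + k) = 8*(2*k) = 16*k)
X = 4560 (X = -190*(-24) = 4560)
v(-10, 0)*X = (16*(-10))*4560 = -160*4560 = -729600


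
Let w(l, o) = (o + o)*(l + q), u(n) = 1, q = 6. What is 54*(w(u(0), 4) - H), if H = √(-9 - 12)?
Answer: 3024 - 54*I*√21 ≈ 3024.0 - 247.46*I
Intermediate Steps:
w(l, o) = 2*o*(6 + l) (w(l, o) = (o + o)*(l + 6) = (2*o)*(6 + l) = 2*o*(6 + l))
H = I*√21 (H = √(-21) = I*√21 ≈ 4.5826*I)
54*(w(u(0), 4) - H) = 54*(2*4*(6 + 1) - I*√21) = 54*(2*4*7 - I*√21) = 54*(56 - I*√21) = 3024 - 54*I*√21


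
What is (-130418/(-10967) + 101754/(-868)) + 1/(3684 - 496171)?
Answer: -246916560640767/2344079539186 ≈ -105.34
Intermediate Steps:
(-130418/(-10967) + 101754/(-868)) + 1/(3684 - 496171) = (-130418*(-1/10967) + 101754*(-1/868)) + 1/(-492487) = (130418/10967 - 50877/434) - 1/492487 = -501366647/4759678 - 1/492487 = -246916560640767/2344079539186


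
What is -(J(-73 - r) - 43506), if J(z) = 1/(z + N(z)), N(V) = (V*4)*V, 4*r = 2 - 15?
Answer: 1687206184/38781 ≈ 43506.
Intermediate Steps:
r = -13/4 (r = (2 - 15)/4 = (1/4)*(-13) = -13/4 ≈ -3.2500)
N(V) = 4*V**2 (N(V) = (4*V)*V = 4*V**2)
J(z) = 1/(z + 4*z**2)
-(J(-73 - r) - 43506) = -(1/((-73 - 1*(-13/4))*(1 + 4*(-73 - 1*(-13/4)))) - 43506) = -(1/((-73 + 13/4)*(1 + 4*(-73 + 13/4))) - 43506) = -(1/((-279/4)*(1 + 4*(-279/4))) - 43506) = -(-4/(279*(1 - 279)) - 43506) = -(-4/279/(-278) - 43506) = -(-4/279*(-1/278) - 43506) = -(2/38781 - 43506) = -1*(-1687206184/38781) = 1687206184/38781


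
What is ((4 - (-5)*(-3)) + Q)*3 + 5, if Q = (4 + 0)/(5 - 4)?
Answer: -16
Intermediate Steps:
Q = 4 (Q = 4/1 = 4*1 = 4)
((4 - (-5)*(-3)) + Q)*3 + 5 = ((4 - (-5)*(-3)) + 4)*3 + 5 = ((4 - 1*15) + 4)*3 + 5 = ((4 - 15) + 4)*3 + 5 = (-11 + 4)*3 + 5 = -7*3 + 5 = -21 + 5 = -16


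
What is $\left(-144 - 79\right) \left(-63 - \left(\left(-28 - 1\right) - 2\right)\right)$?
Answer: $7136$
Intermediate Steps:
$\left(-144 - 79\right) \left(-63 - \left(\left(-28 - 1\right) - 2\right)\right) = - 223 \left(-63 - \left(-29 - 2\right)\right) = - 223 \left(-63 - -31\right) = - 223 \left(-63 + 31\right) = \left(-223\right) \left(-32\right) = 7136$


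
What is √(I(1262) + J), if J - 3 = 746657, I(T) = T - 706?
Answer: 12*√5189 ≈ 864.42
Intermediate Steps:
I(T) = -706 + T
J = 746660 (J = 3 + 746657 = 746660)
√(I(1262) + J) = √((-706 + 1262) + 746660) = √(556 + 746660) = √747216 = 12*√5189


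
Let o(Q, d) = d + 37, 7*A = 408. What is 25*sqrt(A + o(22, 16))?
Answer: 25*sqrt(5453)/7 ≈ 263.73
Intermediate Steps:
A = 408/7 (A = (1/7)*408 = 408/7 ≈ 58.286)
o(Q, d) = 37 + d
25*sqrt(A + o(22, 16)) = 25*sqrt(408/7 + (37 + 16)) = 25*sqrt(408/7 + 53) = 25*sqrt(779/7) = 25*(sqrt(5453)/7) = 25*sqrt(5453)/7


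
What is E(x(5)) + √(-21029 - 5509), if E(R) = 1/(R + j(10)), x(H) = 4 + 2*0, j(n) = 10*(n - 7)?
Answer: 1/34 + I*√26538 ≈ 0.029412 + 162.9*I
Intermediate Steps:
j(n) = -70 + 10*n (j(n) = 10*(-7 + n) = -70 + 10*n)
x(H) = 4 (x(H) = 4 + 0 = 4)
E(R) = 1/(30 + R) (E(R) = 1/(R + (-70 + 10*10)) = 1/(R + (-70 + 100)) = 1/(R + 30) = 1/(30 + R))
E(x(5)) + √(-21029 - 5509) = 1/(30 + 4) + √(-21029 - 5509) = 1/34 + √(-26538) = 1/34 + I*√26538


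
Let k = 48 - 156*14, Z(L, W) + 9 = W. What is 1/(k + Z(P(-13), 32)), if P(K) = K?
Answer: -1/2113 ≈ -0.00047326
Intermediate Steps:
Z(L, W) = -9 + W
k = -2136 (k = 48 - 2184 = -2136)
1/(k + Z(P(-13), 32)) = 1/(-2136 + (-9 + 32)) = 1/(-2136 + 23) = 1/(-2113) = -1/2113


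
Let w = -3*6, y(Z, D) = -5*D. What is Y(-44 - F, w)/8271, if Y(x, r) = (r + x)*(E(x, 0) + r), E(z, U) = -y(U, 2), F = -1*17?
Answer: 40/919 ≈ 0.043526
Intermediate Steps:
w = -18
F = -17
E(z, U) = 10 (E(z, U) = -(-5)*2 = -1*(-10) = 10)
Y(x, r) = (10 + r)*(r + x) (Y(x, r) = (r + x)*(10 + r) = (10 + r)*(r + x))
Y(-44 - F, w)/8271 = ((-18)**2 + 10*(-18) + 10*(-44 - 1*(-17)) - 18*(-44 - 1*(-17)))/8271 = (324 - 180 + 10*(-44 + 17) - 18*(-44 + 17))*(1/8271) = (324 - 180 + 10*(-27) - 18*(-27))*(1/8271) = (324 - 180 - 270 + 486)*(1/8271) = 360*(1/8271) = 40/919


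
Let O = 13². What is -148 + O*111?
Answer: 18611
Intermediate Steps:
O = 169
-148 + O*111 = -148 + 169*111 = -148 + 18759 = 18611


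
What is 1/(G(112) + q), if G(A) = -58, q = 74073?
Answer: 1/74015 ≈ 1.3511e-5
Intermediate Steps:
1/(G(112) + q) = 1/(-58 + 74073) = 1/74015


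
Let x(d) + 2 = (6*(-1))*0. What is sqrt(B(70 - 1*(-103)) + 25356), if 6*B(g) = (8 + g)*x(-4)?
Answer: sqrt(227661)/3 ≈ 159.05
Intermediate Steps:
x(d) = -2 (x(d) = -2 + (6*(-1))*0 = -2 - 6*0 = -2 + 0 = -2)
B(g) = -8/3 - g/3 (B(g) = ((8 + g)*(-2))/6 = (-16 - 2*g)/6 = -8/3 - g/3)
sqrt(B(70 - 1*(-103)) + 25356) = sqrt((-8/3 - (70 - 1*(-103))/3) + 25356) = sqrt((-8/3 - (70 + 103)/3) + 25356) = sqrt((-8/3 - 1/3*173) + 25356) = sqrt((-8/3 - 173/3) + 25356) = sqrt(-181/3 + 25356) = sqrt(75887/3) = sqrt(227661)/3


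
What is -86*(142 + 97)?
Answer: -20554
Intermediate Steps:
-86*(142 + 97) = -86*239 = -20554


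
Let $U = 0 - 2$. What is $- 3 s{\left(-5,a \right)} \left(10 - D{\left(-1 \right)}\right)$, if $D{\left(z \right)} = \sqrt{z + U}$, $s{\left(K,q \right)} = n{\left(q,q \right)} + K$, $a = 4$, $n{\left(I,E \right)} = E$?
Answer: $30 - 3 i \sqrt{3} \approx 30.0 - 5.1962 i$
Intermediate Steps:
$s{\left(K,q \right)} = K + q$ ($s{\left(K,q \right)} = q + K = K + q$)
$U = -2$
$D{\left(z \right)} = \sqrt{-2 + z}$ ($D{\left(z \right)} = \sqrt{z - 2} = \sqrt{-2 + z}$)
$- 3 s{\left(-5,a \right)} \left(10 - D{\left(-1 \right)}\right) = - 3 \left(-5 + 4\right) \left(10 - \sqrt{-2 - 1}\right) = \left(-3\right) \left(-1\right) \left(10 - \sqrt{-3}\right) = 3 \left(10 - i \sqrt{3}\right) = 30 - 3 i \sqrt{3}$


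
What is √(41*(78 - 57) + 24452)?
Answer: √25313 ≈ 159.10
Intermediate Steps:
√(41*(78 - 57) + 24452) = √(41*21 + 24452) = √(861 + 24452) = √25313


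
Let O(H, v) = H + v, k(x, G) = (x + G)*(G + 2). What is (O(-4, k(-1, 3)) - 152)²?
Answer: 21316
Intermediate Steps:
k(x, G) = (2 + G)*(G + x) (k(x, G) = (G + x)*(2 + G) = (2 + G)*(G + x))
(O(-4, k(-1, 3)) - 152)² = ((-4 + (3² + 2*3 + 2*(-1) + 3*(-1))) - 152)² = ((-4 + (9 + 6 - 2 - 3)) - 152)² = ((-4 + 10) - 152)² = (6 - 152)² = (-146)² = 21316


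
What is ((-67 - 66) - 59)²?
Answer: 36864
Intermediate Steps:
((-67 - 66) - 59)² = (-133 - 59)² = (-192)² = 36864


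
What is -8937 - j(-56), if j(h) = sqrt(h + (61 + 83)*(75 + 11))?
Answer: -8937 - 2*sqrt(3082) ≈ -9048.0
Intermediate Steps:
j(h) = sqrt(12384 + h) (j(h) = sqrt(h + 144*86) = sqrt(h + 12384) = sqrt(12384 + h))
-8937 - j(-56) = -8937 - sqrt(12384 - 56) = -8937 - sqrt(12328) = -8937 - 2*sqrt(3082)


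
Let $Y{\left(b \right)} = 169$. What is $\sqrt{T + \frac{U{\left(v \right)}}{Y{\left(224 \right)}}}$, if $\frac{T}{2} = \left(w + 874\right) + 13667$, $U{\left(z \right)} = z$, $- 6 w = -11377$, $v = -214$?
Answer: $\frac{\sqrt{49999935}}{39} \approx 181.31$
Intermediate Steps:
$w = \frac{11377}{6}$ ($w = \left(- \frac{1}{6}\right) \left(-11377\right) = \frac{11377}{6} \approx 1896.2$)
$T = \frac{98623}{3}$ ($T = 2 \left(\left(\frac{11377}{6} + 874\right) + 13667\right) = 2 \left(\frac{16621}{6} + 13667\right) = 2 \cdot \frac{98623}{6} = \frac{98623}{3} \approx 32874.0$)
$\sqrt{T + \frac{U{\left(v \right)}}{Y{\left(224 \right)}}} = \sqrt{\frac{98623}{3} - \frac{214}{169}} = \sqrt{\frac{16666645}{507}} = \frac{\sqrt{49999935}}{39}$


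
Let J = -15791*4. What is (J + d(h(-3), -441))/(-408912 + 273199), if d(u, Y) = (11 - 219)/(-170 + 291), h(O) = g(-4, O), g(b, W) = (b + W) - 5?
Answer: 7643052/16421273 ≈ 0.46544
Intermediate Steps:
g(b, W) = -5 + W + b (g(b, W) = (W + b) - 5 = -5 + W + b)
h(O) = -9 + O (h(O) = -5 + O - 4 = -9 + O)
J = -63164
d(u, Y) = -208/121
(J + d(h(-3), -441))/(-408912 + 273199) = (-63164 - 208/121)/(-408912 + 273199) = -7643052/121/(-135713) = -7643052/121*(-1/135713) = 7643052/16421273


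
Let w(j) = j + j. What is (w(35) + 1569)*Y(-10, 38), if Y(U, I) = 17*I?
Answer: 1058794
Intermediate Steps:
w(j) = 2*j
(w(35) + 1569)*Y(-10, 38) = (2*35 + 1569)*(17*38) = (70 + 1569)*646 = 1639*646 = 1058794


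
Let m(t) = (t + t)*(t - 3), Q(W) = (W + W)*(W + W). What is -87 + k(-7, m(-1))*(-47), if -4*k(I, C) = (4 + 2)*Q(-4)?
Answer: 4425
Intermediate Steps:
Q(W) = 4*W**2 (Q(W) = (2*W)*(2*W) = 4*W**2)
m(t) = 2*t*(-3 + t) (m(t) = (2*t)*(-3 + t) = 2*t*(-3 + t))
k(I, C) = -96 (k(I, C) = -(4 + 2)*4*(-4)**2/4 = -3*4*16/2 = -3*64/2 = -1/4*384 = -96)
-87 + k(-7, m(-1))*(-47) = -87 - 96*(-47) = -87 + 4512 = 4425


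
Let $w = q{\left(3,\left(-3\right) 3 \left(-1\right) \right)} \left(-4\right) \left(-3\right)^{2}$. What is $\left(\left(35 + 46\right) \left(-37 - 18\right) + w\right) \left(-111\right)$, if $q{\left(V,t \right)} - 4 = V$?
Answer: $522477$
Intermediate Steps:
$q{\left(V,t \right)} = 4 + V$
$w = -252$ ($w = \left(4 + 3\right) \left(-4\right) \left(-3\right)^{2} = 7 \left(-4\right) 9 = \left(-28\right) 9 = -252$)
$\left(\left(35 + 46\right) \left(-37 - 18\right) + w\right) \left(-111\right) = \left(\left(35 + 46\right) \left(-37 - 18\right) - 252\right) \left(-111\right) = \left(81 \left(-55\right) - 252\right) \left(-111\right) = \left(-4455 - 252\right) \left(-111\right) = \left(-4707\right) \left(-111\right) = 522477$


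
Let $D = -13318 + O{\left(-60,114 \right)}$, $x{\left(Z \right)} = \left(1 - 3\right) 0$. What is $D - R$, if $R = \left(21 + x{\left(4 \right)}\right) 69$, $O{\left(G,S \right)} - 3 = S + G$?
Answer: $-14710$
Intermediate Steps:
$x{\left(Z \right)} = 0$ ($x{\left(Z \right)} = \left(-2\right) 0 = 0$)
$O{\left(G,S \right)} = 3 + G + S$ ($O{\left(G,S \right)} = 3 + \left(S + G\right) = 3 + \left(G + S\right) = 3 + G + S$)
$D = -13261$ ($D = -13318 + \left(3 - 60 + 114\right) = -13318 + 57 = -13261$)
$R = 1449$ ($R = \left(21 + 0\right) 69 = 21 \cdot 69 = 1449$)
$D - R = -13261 - 1449 = -14710$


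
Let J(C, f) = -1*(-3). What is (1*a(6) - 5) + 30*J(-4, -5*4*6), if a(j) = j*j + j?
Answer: 127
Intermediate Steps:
J(C, f) = 3
a(j) = j + j² (a(j) = j² + j = j + j²)
(1*a(6) - 5) + 30*J(-4, -5*4*6) = (1*(6*(1 + 6)) - 5) + 30*3 = (1*(6*7) - 5) + 90 = (1*42 - 5) + 90 = (42 - 5) + 90 = 37 + 90 = 127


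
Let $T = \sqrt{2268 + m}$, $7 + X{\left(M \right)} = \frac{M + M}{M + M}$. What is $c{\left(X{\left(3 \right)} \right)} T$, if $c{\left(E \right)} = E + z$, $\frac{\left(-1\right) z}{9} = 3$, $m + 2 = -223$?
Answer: $- 99 \sqrt{227} \approx -1491.6$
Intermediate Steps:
$m = -225$ ($m = -2 - 223 = -225$)
$X{\left(M \right)} = -6$ ($X{\left(M \right)} = -7 + \frac{M + M}{M + M} = -7 + \frac{2 M}{2 M} = -7 + 2 M \frac{1}{2 M} = -7 + 1 = -6$)
$z = -27$ ($z = \left(-9\right) 3 = -27$)
$c{\left(E \right)} = -27 + E$ ($c{\left(E \right)} = E - 27 = -27 + E$)
$T = 3 \sqrt{227}$ ($T = \sqrt{2268 - 225} = \sqrt{2043} = 3 \sqrt{227} \approx 45.2$)
$c{\left(X{\left(3 \right)} \right)} T = \left(-27 - 6\right) 3 \sqrt{227} = - 33 \cdot 3 \sqrt{227} = - 99 \sqrt{227}$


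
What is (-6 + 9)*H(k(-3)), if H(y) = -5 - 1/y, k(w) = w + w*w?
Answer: -31/2 ≈ -15.500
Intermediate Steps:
k(w) = w + w**2
(-6 + 9)*H(k(-3)) = (-6 + 9)*(-5 - 1/((-3*(1 - 3)))) = 3*(-5 - 1/((-3*(-2)))) = 3*(-5 - 1/6) = 3*(-31/6) = -31/2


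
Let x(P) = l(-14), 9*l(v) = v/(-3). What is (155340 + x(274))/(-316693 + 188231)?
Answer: -2097097/1734237 ≈ -1.2092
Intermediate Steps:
l(v) = -v/27 (l(v) = (v/(-3))/9 = (v*(-⅓))/9 = (-v/3)/9 = -v/27)
x(P) = 14/27 (x(P) = -1/27*(-14) = 14/27)
(155340 + x(274))/(-316693 + 188231) = (155340 + 14/27)/(-316693 + 188231) = (4194194/27)/(-128462) = (4194194/27)*(-1/128462) = -2097097/1734237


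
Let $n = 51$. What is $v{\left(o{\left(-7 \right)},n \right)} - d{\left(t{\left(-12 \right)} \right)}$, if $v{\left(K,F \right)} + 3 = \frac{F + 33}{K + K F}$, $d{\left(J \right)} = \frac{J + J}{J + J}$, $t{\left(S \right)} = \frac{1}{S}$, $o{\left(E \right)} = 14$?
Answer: $- \frac{101}{26} \approx -3.8846$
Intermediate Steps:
$d{\left(J \right)} = 1$ ($d{\left(J \right)} = \frac{2 J}{2 J} = 2 J \frac{1}{2 J} = 1$)
$v{\left(K,F \right)} = -3 + \frac{33 + F}{K + F K}$ ($v{\left(K,F \right)} = -3 + \frac{F + 33}{K + K F} = -3 + \frac{33 + F}{K + F K}$)
$v{\left(o{\left(-7 \right)},n \right)} - d{\left(t{\left(-12 \right)} \right)} = \frac{33 + 51 - 42 - 153 \cdot 14}{14 \left(1 + 51\right)} - 1 = \frac{33 + 51 - 42 - 2142}{14 \cdot 52} - 1 = \frac{1}{14} \cdot \frac{1}{52} \left(-2100\right) - 1 = - \frac{75}{26} - 1 = - \frac{101}{26}$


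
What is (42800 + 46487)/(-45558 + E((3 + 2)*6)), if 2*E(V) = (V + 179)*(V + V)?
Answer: -89287/39288 ≈ -2.2726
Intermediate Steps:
E(V) = V*(179 + V) (E(V) = ((V + 179)*(V + V))/2 = ((179 + V)*(2*V))/2 = (2*V*(179 + V))/2 = V*(179 + V))
(42800 + 46487)/(-45558 + E((3 + 2)*6)) = (42800 + 46487)/(-45558 + ((3 + 2)*6)*(179 + (3 + 2)*6)) = 89287/(-45558 + (5*6)*(179 + 5*6)) = 89287/(-45558 + 30*(179 + 30)) = 89287/(-45558 + 30*209) = 89287/(-45558 + 6270) = 89287/(-39288) = 89287*(-1/39288) = -89287/39288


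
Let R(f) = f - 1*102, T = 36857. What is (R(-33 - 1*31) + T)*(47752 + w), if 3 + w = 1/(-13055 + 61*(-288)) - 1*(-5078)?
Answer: 59355809283020/30623 ≈ 1.9383e+9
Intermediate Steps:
R(f) = -102 + f (R(f) = f - 102 = -102 + f)
w = 155411724/30623 (w = -3 + (1/(-13055 + 61*(-288)) - 1*(-5078)) = -3 + (1/(-13055 - 17568) + 5078) = -3 + (1/(-30623) + 5078) = -3 + (-1/30623 + 5078) = -3 + 155503593/30623 = 155411724/30623 ≈ 5075.0)
(R(-33 - 1*31) + T)*(47752 + w) = ((-102 + (-33 - 1*31)) + 36857)*(47752 + 155411724/30623) = ((-102 + (-33 - 31)) + 36857)*(1617721220/30623) = ((-102 - 64) + 36857)*(1617721220/30623) = (-166 + 36857)*(1617721220/30623) = 36691*(1617721220/30623) = 59355809283020/30623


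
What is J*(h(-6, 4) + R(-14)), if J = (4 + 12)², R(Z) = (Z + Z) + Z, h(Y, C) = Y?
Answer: -12288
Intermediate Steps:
R(Z) = 3*Z (R(Z) = 2*Z + Z = 3*Z)
J = 256 (J = 16² = 256)
J*(h(-6, 4) + R(-14)) = 256*(-6 + 3*(-14)) = 256*(-6 - 42) = 256*(-48) = -12288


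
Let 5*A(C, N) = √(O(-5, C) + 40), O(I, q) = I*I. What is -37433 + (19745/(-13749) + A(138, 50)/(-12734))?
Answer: -514686062/13749 - √65/63670 ≈ -37434.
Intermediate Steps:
O(I, q) = I²
A(C, N) = √65/5 (A(C, N) = √((-5)² + 40)/5 = √(25 + 40)/5 = √65/5)
-37433 + (19745/(-13749) + A(138, 50)/(-12734)) = -37433 + (19745/(-13749) + (√65/5)/(-12734)) = -37433 + (19745*(-1/13749) + (√65/5)*(-1/12734)) = -37433 + (-19745/13749 - √65/63670) = -514686062/13749 - √65/63670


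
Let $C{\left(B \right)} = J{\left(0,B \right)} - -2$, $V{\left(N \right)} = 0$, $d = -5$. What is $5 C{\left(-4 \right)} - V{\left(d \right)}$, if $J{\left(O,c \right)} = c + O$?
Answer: $-10$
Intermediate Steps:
$J{\left(O,c \right)} = O + c$
$C{\left(B \right)} = 2 + B$ ($C{\left(B \right)} = \left(0 + B\right) - -2 = B + 2 = 2 + B$)
$5 C{\left(-4 \right)} - V{\left(d \right)} = 5 \left(2 - 4\right) - 0 = 5 \left(-2\right) + 0 = -10 + 0 = -10$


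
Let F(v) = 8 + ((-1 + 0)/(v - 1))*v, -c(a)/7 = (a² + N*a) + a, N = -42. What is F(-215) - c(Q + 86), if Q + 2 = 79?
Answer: 30069145/216 ≈ 1.3921e+5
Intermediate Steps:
Q = 77 (Q = -2 + 79 = 77)
c(a) = -7*a² + 287*a (c(a) = -7*((a² - 42*a) + a) = -7*(a² - 41*a) = -7*a² + 287*a)
F(v) = 8 - v/(-1 + v) (F(v) = 8 + (-1/(-1 + v))*v = 8 - v/(-1 + v))
F(-215) - c(Q + 86) = (-8 + 7*(-215))/(-1 - 215) - 7*(77 + 86)*(41 - (77 + 86)) = (-8 - 1505)/(-216) - 7*163*(41 - 1*163) = -1/216*(-1513) - 7*163*(41 - 163) = 1513/216 - 7*163*(-122) = 1513/216 - 1*(-139202) = 1513/216 + 139202 = 30069145/216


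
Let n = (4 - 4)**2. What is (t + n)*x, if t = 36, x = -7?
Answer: -252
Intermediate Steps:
n = 0 (n = 0**2 = 0)
(t + n)*x = (36 + 0)*(-7) = 36*(-7) = -252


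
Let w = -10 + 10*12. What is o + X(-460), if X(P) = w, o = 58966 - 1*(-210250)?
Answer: 269326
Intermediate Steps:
o = 269216 (o = 58966 + 210250 = 269216)
w = 110 (w = -10 + 120 = 110)
X(P) = 110
o + X(-460) = 269216 + 110 = 269326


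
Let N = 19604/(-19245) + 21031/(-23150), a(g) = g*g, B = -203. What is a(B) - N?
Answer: 3672072873989/89104350 ≈ 41211.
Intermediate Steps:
a(g) = g²
N = -171714839/89104350 (N = 19604*(-1/19245) + 21031*(-1/23150) = -19604/19245 - 21031/23150 = -171714839/89104350 ≈ -1.9271)
a(B) - N = (-203)² - 1*(-171714839/89104350) = 41209 + 171714839/89104350 = 3672072873989/89104350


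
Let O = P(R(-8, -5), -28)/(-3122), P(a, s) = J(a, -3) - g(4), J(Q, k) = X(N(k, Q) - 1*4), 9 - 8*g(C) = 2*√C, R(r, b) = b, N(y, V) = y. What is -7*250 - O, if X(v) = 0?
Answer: -43708005/24976 ≈ -1750.0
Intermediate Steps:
g(C) = 9/8 - √C/4
J(Q, k) = 0
P(a, s) = -5/8 (P(a, s) = 0 - (9/8 - √4/4) = 0 - (9/8 - ¼*2) = 0 - (9/8 - ½) = 0 - 1*5/8 = 0 - 5/8 = -5/8)
O = 5/24976 (O = -5/8/(-3122) = -5/8*(-1/3122) = 5/24976 ≈ 0.00020019)
-7*250 - O = -7*250 - 1*5/24976 = -1750 - 5/24976 = -43708005/24976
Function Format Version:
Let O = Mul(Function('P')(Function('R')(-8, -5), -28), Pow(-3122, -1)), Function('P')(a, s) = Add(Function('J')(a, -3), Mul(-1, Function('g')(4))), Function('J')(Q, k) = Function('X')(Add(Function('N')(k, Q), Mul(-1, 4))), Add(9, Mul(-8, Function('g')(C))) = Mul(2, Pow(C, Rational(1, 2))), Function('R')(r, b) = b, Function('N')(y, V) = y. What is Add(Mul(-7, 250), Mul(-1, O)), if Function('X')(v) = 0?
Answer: Rational(-43708005, 24976) ≈ -1750.0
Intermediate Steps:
Function('g')(C) = Add(Rational(9, 8), Mul(Rational(-1, 4), Pow(C, Rational(1, 2)))) (Function('g')(C) = Add(Rational(9, 8), Mul(Rational(-1, 8), Mul(2, Pow(C, Rational(1, 2))))) = Add(Rational(9, 8), Mul(Rational(-1, 4), Pow(C, Rational(1, 2)))))
Function('J')(Q, k) = 0
Function('P')(a, s) = Rational(-5, 8) (Function('P')(a, s) = Add(0, Mul(-1, Add(Rational(9, 8), Mul(Rational(-1, 4), Pow(4, Rational(1, 2)))))) = Add(0, Mul(-1, Add(Rational(9, 8), Mul(Rational(-1, 4), 2)))) = Add(0, Mul(-1, Add(Rational(9, 8), Rational(-1, 2)))) = Add(0, Mul(-1, Rational(5, 8))) = Add(0, Rational(-5, 8)) = Rational(-5, 8))
O = Rational(5, 24976) (O = Mul(Rational(-5, 8), Pow(-3122, -1)) = Mul(Rational(-5, 8), Rational(-1, 3122)) = Rational(5, 24976) ≈ 0.00020019)
Add(Mul(-7, 250), Mul(-1, O)) = Add(Mul(-7, 250), Mul(-1, Rational(5, 24976))) = Add(-1750, Rational(-5, 24976)) = Rational(-43708005, 24976)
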